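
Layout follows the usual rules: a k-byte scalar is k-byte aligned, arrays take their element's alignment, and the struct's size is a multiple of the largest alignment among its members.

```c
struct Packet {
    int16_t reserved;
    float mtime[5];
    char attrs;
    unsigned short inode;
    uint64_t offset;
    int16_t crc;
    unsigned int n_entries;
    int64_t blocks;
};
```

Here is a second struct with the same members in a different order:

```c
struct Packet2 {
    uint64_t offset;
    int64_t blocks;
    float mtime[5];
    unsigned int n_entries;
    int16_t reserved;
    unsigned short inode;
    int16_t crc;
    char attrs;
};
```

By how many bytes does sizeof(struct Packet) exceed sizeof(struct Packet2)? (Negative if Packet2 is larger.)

@0: reserved [2B, align 2] → 2
+2 pad (align 4)
@4: mtime [20B, align 4] → 24
@24: attrs [1B, align 1] → 25
+1 pad (align 2)
@26: inode [2B, align 2] → 28
+4 pad (align 8)
@32: offset [8B, align 8] → 40
@40: crc [2B, align 2] → 42
+2 pad (align 4)
@44: n_entries [4B, align 4] → 48
@48: blocks [8B, align 8] → 56
size 56, align 8
— Packet2 —
@0: offset [8B, align 8] → 8
@8: blocks [8B, align 8] → 16
@16: mtime [20B, align 4] → 36
@36: n_entries [4B, align 4] → 40
@40: reserved [2B, align 2] → 42
@42: inode [2B, align 2] → 44
@44: crc [2B, align 2] → 46
@46: attrs [1B, align 1] → 47
+1 tail pad (align 8)
size 48, align 8
56 − 48 = 8

8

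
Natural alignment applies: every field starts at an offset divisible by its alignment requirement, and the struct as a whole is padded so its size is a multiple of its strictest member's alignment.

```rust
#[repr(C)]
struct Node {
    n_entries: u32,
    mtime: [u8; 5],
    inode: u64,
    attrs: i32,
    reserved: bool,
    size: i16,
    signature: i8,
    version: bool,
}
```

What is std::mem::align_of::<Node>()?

member alignments: n_entries=4, mtime=1, inode=8, attrs=4, reserved=1, size=2, signature=1, version=1
max = 8

8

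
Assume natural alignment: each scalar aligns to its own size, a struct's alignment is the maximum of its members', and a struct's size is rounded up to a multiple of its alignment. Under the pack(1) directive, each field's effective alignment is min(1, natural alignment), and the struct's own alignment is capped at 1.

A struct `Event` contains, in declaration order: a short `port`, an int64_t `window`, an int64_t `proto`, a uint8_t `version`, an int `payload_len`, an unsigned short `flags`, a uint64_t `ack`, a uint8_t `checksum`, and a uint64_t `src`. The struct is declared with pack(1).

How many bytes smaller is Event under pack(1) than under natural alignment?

natural layout:
  0..2  port  (2B, 2-aligned)
  2..8  -- padding (6B)
  8..16  window  (8B, 8-aligned)
  16..24  proto  (8B, 8-aligned)
  24..25  version  (1B, 1-aligned)
  25..28  -- padding (3B)
  28..32  payload_len  (4B, 4-aligned)
  32..34  flags  (2B, 2-aligned)
  34..40  -- padding (6B)
  40..48  ack  (8B, 8-aligned)
  48..49  checksum  (1B, 1-aligned)
  49..56  -- padding (7B)
  56..64  src  (8B, 8-aligned)
  sizeof = 64, alignof = 8
packed(1) layout:
  0..2  port  (2B, 1-aligned)
  2..10  window  (8B, 1-aligned)
  10..18  proto  (8B, 1-aligned)
  18..19  version  (1B, 1-aligned)
  19..23  payload_len  (4B, 1-aligned)
  23..25  flags  (2B, 1-aligned)
  25..33  ack  (8B, 1-aligned)
  33..34  checksum  (1B, 1-aligned)
  34..42  src  (8B, 1-aligned)
  sizeof = 42, alignof = 1
64 − 42 = 22

22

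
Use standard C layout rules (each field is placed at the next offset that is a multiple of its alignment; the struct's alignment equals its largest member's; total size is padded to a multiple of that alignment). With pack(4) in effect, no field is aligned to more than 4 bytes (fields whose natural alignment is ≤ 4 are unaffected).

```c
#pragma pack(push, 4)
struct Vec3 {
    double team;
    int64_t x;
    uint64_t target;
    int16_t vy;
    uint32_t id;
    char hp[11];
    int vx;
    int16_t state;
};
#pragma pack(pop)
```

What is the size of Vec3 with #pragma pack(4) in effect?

@0: team [8B, align 4] → 8
@8: x [8B, align 4] → 16
@16: target [8B, align 4] → 24
@24: vy [2B, align 2] → 26
+2 pad (align 4)
@28: id [4B, align 4] → 32
@32: hp [11B, align 1] → 43
+1 pad (align 4)
@44: vx [4B, align 4] → 48
@48: state [2B, align 2] → 50
+2 tail pad (align 4)
size 52, align 4

52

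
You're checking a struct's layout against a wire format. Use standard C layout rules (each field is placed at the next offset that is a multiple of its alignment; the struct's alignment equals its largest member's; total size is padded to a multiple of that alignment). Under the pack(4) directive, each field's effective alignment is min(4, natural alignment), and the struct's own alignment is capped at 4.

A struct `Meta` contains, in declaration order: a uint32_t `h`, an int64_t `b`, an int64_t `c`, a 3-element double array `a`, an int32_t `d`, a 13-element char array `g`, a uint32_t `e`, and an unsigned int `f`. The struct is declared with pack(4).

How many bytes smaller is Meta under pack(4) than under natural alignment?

natural layout:
  h at 0 (size 4, align 4) → ends 4
  pad 4 to align 8 for b
  b at 8 (size 8, align 8) → ends 16
  c at 16 (size 8, align 8) → ends 24
  a at 24 (size 24, align 8) → ends 48
  d at 48 (size 4, align 4) → ends 52
  g at 52 (size 13, align 1) → ends 65
  pad 3 to align 4 for e
  e at 68 (size 4, align 4) → ends 72
  f at 72 (size 4, align 4) → ends 76
  tail pad 4 to reach multiple of 8
  total 80 bytes, alignment 8
packed(4) layout:
  h at 0 (size 4, align 4) → ends 4
  b at 4 (size 8, align 4) → ends 12
  c at 12 (size 8, align 4) → ends 20
  a at 20 (size 24, align 4) → ends 44
  d at 44 (size 4, align 4) → ends 48
  g at 48 (size 13, align 1) → ends 61
  pad 3 to align 4 for e
  e at 64 (size 4, align 4) → ends 68
  f at 68 (size 4, align 4) → ends 72
  total 72 bytes, alignment 4
80 − 72 = 8

8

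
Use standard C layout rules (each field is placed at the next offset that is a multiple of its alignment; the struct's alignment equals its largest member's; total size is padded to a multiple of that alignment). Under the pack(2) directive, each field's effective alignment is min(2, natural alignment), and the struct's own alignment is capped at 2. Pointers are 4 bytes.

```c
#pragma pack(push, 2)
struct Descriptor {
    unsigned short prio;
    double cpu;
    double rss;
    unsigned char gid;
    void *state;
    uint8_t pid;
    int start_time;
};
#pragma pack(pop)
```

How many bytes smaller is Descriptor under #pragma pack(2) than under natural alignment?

natural layout:
  0..2  prio  (2B, 2-aligned)
  2..8  -- padding (6B)
  8..16  cpu  (8B, 8-aligned)
  16..24  rss  (8B, 8-aligned)
  24..25  gid  (1B, 1-aligned)
  25..28  -- padding (3B)
  28..32  state  (4B, 4-aligned)
  32..33  pid  (1B, 1-aligned)
  33..36  -- padding (3B)
  36..40  start_time  (4B, 4-aligned)
  sizeof = 40, alignof = 8
packed(2) layout:
  0..2  prio  (2B, 2-aligned)
  2..10  cpu  (8B, 2-aligned)
  10..18  rss  (8B, 2-aligned)
  18..19  gid  (1B, 1-aligned)
  19..20  -- padding (1B)
  20..24  state  (4B, 2-aligned)
  24..25  pid  (1B, 1-aligned)
  25..26  -- padding (1B)
  26..30  start_time  (4B, 2-aligned)
  sizeof = 30, alignof = 2
40 − 30 = 10

10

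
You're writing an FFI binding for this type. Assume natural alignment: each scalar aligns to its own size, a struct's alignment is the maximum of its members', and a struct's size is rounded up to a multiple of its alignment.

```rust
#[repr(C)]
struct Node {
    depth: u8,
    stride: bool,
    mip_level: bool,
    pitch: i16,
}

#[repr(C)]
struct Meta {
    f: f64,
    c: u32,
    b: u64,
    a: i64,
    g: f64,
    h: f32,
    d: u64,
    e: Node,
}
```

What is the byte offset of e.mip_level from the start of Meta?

58

Node: depth at 0 (size 1, align 1) → ends 1; stride at 1 (size 1, align 1) → ends 2; mip_level at 2 (size 1, align 1) → ends 3; pad 1 to align 2 for pitch; pitch at 4 (size 2, align 2) → ends 6; total 6 bytes, alignment 2
f at 0 (size 8, align 8) → ends 8
c at 8 (size 4, align 4) → ends 12
pad 4 to align 8 for b
b at 16 (size 8, align 8) → ends 24
a at 24 (size 8, align 8) → ends 32
g at 32 (size 8, align 8) → ends 40
h at 40 (size 4, align 4) → ends 44
pad 4 to align 8 for d
d at 48 (size 8, align 8) → ends 56
e at 56 (size 6, align 2) → ends 62
within Node: mip_level at 2
56 + 2 = 58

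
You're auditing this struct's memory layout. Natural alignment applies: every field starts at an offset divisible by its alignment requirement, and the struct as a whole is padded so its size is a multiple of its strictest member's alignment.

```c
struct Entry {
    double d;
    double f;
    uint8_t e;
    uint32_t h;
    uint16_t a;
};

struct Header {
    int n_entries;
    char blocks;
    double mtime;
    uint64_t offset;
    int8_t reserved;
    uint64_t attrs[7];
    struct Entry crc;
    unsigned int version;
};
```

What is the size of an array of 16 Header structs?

2048

Entry: @0: d [8B, align 8] → 8; @8: f [8B, align 8] → 16; @16: e [1B, align 1] → 17; +3 pad (align 4); @20: h [4B, align 4] → 24; @24: a [2B, align 2] → 26; +6 tail pad (align 8); size 32, align 8
@0: n_entries [4B, align 4] → 4
@4: blocks [1B, align 1] → 5
+3 pad (align 8)
@8: mtime [8B, align 8] → 16
@16: offset [8B, align 8] → 24
@24: reserved [1B, align 1] → 25
+7 pad (align 8)
@32: attrs [56B, align 8] → 88
@88: crc [32B, align 8] → 120
@120: version [4B, align 4] → 124
+4 tail pad (align 8)
size 128, align 8
array of 16: 16 × 128 = 2048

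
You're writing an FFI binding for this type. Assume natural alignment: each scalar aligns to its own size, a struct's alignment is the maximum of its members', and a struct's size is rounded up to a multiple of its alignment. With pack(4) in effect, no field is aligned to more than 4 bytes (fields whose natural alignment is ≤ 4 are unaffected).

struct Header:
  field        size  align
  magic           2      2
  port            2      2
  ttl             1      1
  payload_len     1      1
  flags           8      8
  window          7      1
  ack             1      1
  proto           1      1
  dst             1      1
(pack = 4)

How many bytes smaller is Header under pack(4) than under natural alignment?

natural layout:
  0..2  magic  (2B, 2-aligned)
  2..4  port  (2B, 2-aligned)
  4..5  ttl  (1B, 1-aligned)
  5..6  payload_len  (1B, 1-aligned)
  6..8  -- padding (2B)
  8..16  flags  (8B, 8-aligned)
  16..23  window  (7B, 1-aligned)
  23..24  ack  (1B, 1-aligned)
  24..25  proto  (1B, 1-aligned)
  25..26  dst  (1B, 1-aligned)
  26..32  -- tail padding (6B)
  sizeof = 32, alignof = 8
packed(4) layout:
  0..2  magic  (2B, 2-aligned)
  2..4  port  (2B, 2-aligned)
  4..5  ttl  (1B, 1-aligned)
  5..6  payload_len  (1B, 1-aligned)
  6..8  -- padding (2B)
  8..16  flags  (8B, 4-aligned)
  16..23  window  (7B, 1-aligned)
  23..24  ack  (1B, 1-aligned)
  24..25  proto  (1B, 1-aligned)
  25..26  dst  (1B, 1-aligned)
  26..28  -- tail padding (2B)
  sizeof = 28, alignof = 4
32 − 28 = 4

4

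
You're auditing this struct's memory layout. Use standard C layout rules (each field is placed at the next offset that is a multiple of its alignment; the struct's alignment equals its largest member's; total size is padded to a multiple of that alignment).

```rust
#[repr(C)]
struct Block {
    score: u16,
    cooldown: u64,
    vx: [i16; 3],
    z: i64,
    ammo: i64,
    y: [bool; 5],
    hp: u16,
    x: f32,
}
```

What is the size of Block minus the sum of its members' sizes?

13

score at 0 (size 2, align 2) → ends 2
pad 6 to align 8 for cooldown
cooldown at 8 (size 8, align 8) → ends 16
vx at 16 (size 6, align 2) → ends 22
pad 2 to align 8 for z
z at 24 (size 8, align 8) → ends 32
ammo at 32 (size 8, align 8) → ends 40
y at 40 (size 5, align 1) → ends 45
pad 1 to align 2 for hp
hp at 46 (size 2, align 2) → ends 48
x at 48 (size 4, align 4) → ends 52
tail pad 4 to reach multiple of 8
total 56 bytes, alignment 8
data bytes 43, size 56 → padding 13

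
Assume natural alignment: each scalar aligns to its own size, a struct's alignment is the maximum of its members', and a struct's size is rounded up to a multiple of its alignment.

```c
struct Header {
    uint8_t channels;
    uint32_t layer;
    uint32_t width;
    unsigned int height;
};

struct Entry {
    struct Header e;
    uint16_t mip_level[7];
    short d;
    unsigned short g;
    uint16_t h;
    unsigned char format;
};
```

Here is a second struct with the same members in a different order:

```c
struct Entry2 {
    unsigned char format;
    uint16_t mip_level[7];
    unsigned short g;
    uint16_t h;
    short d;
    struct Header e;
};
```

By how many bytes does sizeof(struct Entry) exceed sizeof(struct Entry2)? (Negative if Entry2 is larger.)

Header: @0: channels [1B, align 1] → 1; +3 pad (align 4); @4: layer [4B, align 4] → 8; @8: width [4B, align 4] → 12; @12: height [4B, align 4] → 16; size 16, align 4
@0: e [16B, align 4] → 16
@16: mip_level [14B, align 2] → 30
@30: d [2B, align 2] → 32
@32: g [2B, align 2] → 34
@34: h [2B, align 2] → 36
@36: format [1B, align 1] → 37
+3 tail pad (align 4)
size 40, align 4
— Entry2 —
@0: format [1B, align 1] → 1
+1 pad (align 2)
@2: mip_level [14B, align 2] → 16
@16: g [2B, align 2] → 18
@18: h [2B, align 2] → 20
@20: d [2B, align 2] → 22
+2 pad (align 4)
@24: e [16B, align 4] → 40
size 40, align 4
40 − 40 = 0

0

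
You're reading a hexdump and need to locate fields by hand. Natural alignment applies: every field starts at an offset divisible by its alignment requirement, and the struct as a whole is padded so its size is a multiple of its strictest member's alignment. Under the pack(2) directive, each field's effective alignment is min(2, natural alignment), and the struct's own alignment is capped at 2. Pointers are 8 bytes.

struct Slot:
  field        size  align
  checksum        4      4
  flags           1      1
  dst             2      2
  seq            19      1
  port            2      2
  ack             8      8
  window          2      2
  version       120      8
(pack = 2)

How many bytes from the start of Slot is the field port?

28

checksum at 0 (size 4, align 2) → ends 4
flags at 4 (size 1, align 1) → ends 5
pad 1 to align 2 for dst
dst at 6 (size 2, align 2) → ends 8
seq at 8 (size 19, align 1) → ends 27
pad 1 to align 2 for port
port at 28 (size 2, align 2) → ends 30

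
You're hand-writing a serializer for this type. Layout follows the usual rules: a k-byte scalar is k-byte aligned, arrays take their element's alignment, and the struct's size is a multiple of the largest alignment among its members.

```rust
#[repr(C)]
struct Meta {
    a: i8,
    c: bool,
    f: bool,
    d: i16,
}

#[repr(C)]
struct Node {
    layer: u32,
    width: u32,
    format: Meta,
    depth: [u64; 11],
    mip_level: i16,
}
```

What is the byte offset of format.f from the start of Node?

10

Meta: @0: a [1B, align 1] → 1; @1: c [1B, align 1] → 2; @2: f [1B, align 1] → 3; +1 pad (align 2); @4: d [2B, align 2] → 6; size 6, align 2
@0: layer [4B, align 4] → 4
@4: width [4B, align 4] → 8
@8: format [6B, align 2] → 14
within Meta: f at 2
8 + 2 = 10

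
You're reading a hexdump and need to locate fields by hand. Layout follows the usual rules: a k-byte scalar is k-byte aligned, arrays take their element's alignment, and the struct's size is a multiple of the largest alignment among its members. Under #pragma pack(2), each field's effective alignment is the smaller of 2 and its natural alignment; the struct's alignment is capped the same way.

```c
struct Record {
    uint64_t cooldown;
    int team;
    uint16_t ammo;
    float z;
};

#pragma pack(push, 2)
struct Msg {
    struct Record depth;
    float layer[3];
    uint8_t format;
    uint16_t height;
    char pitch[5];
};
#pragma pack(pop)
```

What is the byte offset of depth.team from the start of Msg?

8

Record: @0: cooldown [8B, align 8] → 8; @8: team [4B, align 4] → 12; @12: ammo [2B, align 2] → 14; +2 pad (align 4); @16: z [4B, align 4] → 20; +4 tail pad (align 8); size 24, align 8
@0: depth [24B, align 2] → 24
within Record: team at 8
0 + 8 = 8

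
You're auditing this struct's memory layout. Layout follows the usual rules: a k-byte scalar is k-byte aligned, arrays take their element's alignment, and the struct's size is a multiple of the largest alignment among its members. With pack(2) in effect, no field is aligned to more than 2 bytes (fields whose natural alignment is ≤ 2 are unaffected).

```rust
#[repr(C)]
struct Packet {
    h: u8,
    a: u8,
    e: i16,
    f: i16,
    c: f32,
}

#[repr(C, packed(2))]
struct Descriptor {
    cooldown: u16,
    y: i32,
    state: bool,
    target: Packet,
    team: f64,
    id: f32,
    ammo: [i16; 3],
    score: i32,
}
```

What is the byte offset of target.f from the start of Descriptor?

12

Packet: 0..1  h  (1B, 1-aligned); 1..2  a  (1B, 1-aligned); 2..4  e  (2B, 2-aligned); 4..6  f  (2B, 2-aligned); 6..8  -- padding (2B); 8..12  c  (4B, 4-aligned); sizeof = 12, alignof = 4
0..2  cooldown  (2B, 2-aligned)
2..6  y  (4B, 2-aligned)
6..7  state  (1B, 1-aligned)
7..8  -- padding (1B)
8..20  target  (12B, 2-aligned)
within Packet: f at 4
8 + 4 = 12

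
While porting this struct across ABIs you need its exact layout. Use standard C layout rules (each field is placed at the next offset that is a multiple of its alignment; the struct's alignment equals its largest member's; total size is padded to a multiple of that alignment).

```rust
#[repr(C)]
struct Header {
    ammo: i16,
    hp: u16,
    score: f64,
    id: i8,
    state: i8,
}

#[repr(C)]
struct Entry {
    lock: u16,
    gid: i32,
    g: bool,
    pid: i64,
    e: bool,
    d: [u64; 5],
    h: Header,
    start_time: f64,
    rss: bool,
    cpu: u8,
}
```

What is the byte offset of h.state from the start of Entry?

89

Header: @0: ammo [2B, align 2] → 2; @2: hp [2B, align 2] → 4; +4 pad (align 8); @8: score [8B, align 8] → 16; @16: id [1B, align 1] → 17; @17: state [1B, align 1] → 18; +6 tail pad (align 8); size 24, align 8
@0: lock [2B, align 2] → 2
+2 pad (align 4)
@4: gid [4B, align 4] → 8
@8: g [1B, align 1] → 9
+7 pad (align 8)
@16: pid [8B, align 8] → 24
@24: e [1B, align 1] → 25
+7 pad (align 8)
@32: d [40B, align 8] → 72
@72: h [24B, align 8] → 96
within Header: state at 17
72 + 17 = 89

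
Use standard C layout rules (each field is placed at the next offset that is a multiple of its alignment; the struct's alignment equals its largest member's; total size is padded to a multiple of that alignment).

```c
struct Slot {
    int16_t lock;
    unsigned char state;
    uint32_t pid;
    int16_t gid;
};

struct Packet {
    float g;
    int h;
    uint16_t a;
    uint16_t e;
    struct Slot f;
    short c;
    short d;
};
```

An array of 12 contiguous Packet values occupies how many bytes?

Slot: @0: lock [2B, align 2] → 2; @2: state [1B, align 1] → 3; +1 pad (align 4); @4: pid [4B, align 4] → 8; @8: gid [2B, align 2] → 10; +2 tail pad (align 4); size 12, align 4
@0: g [4B, align 4] → 4
@4: h [4B, align 4] → 8
@8: a [2B, align 2] → 10
@10: e [2B, align 2] → 12
@12: f [12B, align 4] → 24
@24: c [2B, align 2] → 26
@26: d [2B, align 2] → 28
size 28, align 4
array of 12: 12 × 28 = 336

336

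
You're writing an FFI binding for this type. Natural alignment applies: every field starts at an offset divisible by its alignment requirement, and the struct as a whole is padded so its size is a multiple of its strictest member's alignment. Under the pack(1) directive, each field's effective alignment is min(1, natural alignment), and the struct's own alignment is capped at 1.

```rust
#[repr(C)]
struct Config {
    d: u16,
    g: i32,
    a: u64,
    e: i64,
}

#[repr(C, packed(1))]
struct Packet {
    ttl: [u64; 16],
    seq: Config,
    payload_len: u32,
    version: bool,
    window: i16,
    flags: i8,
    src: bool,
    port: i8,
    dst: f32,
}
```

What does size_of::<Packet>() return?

166 bytes

Config: @0: d [2B, align 2] → 2; +2 pad (align 4); @4: g [4B, align 4] → 8; @8: a [8B, align 8] → 16; @16: e [8B, align 8] → 24; size 24, align 8
@0: ttl [128B, align 1] → 128
@128: seq [24B, align 1] → 152
@152: payload_len [4B, align 1] → 156
@156: version [1B, align 1] → 157
@157: window [2B, align 1] → 159
@159: flags [1B, align 1] → 160
@160: src [1B, align 1] → 161
@161: port [1B, align 1] → 162
@162: dst [4B, align 1] → 166
size 166, align 1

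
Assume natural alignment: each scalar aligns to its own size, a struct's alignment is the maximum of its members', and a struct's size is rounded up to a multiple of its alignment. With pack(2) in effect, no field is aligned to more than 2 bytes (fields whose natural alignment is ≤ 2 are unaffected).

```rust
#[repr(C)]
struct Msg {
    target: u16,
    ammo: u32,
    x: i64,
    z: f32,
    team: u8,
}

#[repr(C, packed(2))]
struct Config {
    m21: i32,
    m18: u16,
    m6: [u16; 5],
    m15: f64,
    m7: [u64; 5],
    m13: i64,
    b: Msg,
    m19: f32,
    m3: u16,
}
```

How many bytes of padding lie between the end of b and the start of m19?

0

Msg: 0..2  target  (2B, 2-aligned); 2..4  -- padding (2B); 4..8  ammo  (4B, 4-aligned); 8..16  x  (8B, 8-aligned); 16..20  z  (4B, 4-aligned); 20..21  team  (1B, 1-aligned); 21..24  -- tail padding (3B); sizeof = 24, alignof = 8
0..4  m21  (4B, 2-aligned)
4..6  m18  (2B, 2-aligned)
6..16  m6  (10B, 2-aligned)
16..24  m15  (8B, 2-aligned)
24..64  m7  (40B, 2-aligned)
64..72  m13  (8B, 2-aligned)
72..96  b  (24B, 2-aligned)
96..100  m19  (4B, 2-aligned)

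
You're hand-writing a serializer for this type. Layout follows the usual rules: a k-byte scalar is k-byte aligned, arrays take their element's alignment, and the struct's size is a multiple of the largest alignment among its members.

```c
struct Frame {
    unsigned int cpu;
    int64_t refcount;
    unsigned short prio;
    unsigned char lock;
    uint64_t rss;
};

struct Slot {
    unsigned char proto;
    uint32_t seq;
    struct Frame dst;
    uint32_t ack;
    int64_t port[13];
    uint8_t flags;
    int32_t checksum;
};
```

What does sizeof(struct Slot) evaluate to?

160

Frame: cpu at 0 (size 4, align 4) → ends 4; pad 4 to align 8 for refcount; refcount at 8 (size 8, align 8) → ends 16; prio at 16 (size 2, align 2) → ends 18; lock at 18 (size 1, align 1) → ends 19; pad 5 to align 8 for rss; rss at 24 (size 8, align 8) → ends 32; total 32 bytes, alignment 8
proto at 0 (size 1, align 1) → ends 1
pad 3 to align 4 for seq
seq at 4 (size 4, align 4) → ends 8
dst at 8 (size 32, align 8) → ends 40
ack at 40 (size 4, align 4) → ends 44
pad 4 to align 8 for port
port at 48 (size 104, align 8) → ends 152
flags at 152 (size 1, align 1) → ends 153
pad 3 to align 4 for checksum
checksum at 156 (size 4, align 4) → ends 160
total 160 bytes, alignment 8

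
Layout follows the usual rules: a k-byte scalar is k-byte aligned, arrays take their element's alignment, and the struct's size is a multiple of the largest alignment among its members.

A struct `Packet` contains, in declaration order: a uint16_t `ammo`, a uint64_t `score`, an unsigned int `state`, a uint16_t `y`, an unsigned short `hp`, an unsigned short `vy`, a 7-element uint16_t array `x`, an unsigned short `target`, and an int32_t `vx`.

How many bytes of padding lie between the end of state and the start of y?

ammo at 0 (size 2, align 2) → ends 2
pad 6 to align 8 for score
score at 8 (size 8, align 8) → ends 16
state at 16 (size 4, align 4) → ends 20
y at 20 (size 2, align 2) → ends 22

0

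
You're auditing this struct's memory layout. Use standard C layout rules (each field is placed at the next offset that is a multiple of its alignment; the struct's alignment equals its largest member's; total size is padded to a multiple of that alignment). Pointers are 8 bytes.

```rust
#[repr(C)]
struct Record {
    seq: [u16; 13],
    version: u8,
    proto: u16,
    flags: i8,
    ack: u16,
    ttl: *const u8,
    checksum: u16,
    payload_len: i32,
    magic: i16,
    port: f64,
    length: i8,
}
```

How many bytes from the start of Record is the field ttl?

seq at 0 (size 26, align 2) → ends 26
version at 26 (size 1, align 1) → ends 27
pad 1 to align 2 for proto
proto at 28 (size 2, align 2) → ends 30
flags at 30 (size 1, align 1) → ends 31
pad 1 to align 2 for ack
ack at 32 (size 2, align 2) → ends 34
pad 6 to align 8 for ttl
ttl at 40 (size 8, align 8) → ends 48

40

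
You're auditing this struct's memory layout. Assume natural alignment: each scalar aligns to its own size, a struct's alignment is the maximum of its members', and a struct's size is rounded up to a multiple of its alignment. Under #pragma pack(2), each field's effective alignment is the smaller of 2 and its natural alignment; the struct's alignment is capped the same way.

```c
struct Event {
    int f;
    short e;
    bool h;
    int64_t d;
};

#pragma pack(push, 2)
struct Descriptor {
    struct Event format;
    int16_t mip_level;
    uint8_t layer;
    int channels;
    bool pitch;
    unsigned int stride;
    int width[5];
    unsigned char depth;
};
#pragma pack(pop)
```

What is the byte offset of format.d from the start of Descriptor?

8

Event: @0: f [4B, align 4] → 4; @4: e [2B, align 2] → 6; @6: h [1B, align 1] → 7; +1 pad (align 8); @8: d [8B, align 8] → 16; size 16, align 8
@0: format [16B, align 2] → 16
within Event: d at 8
0 + 8 = 8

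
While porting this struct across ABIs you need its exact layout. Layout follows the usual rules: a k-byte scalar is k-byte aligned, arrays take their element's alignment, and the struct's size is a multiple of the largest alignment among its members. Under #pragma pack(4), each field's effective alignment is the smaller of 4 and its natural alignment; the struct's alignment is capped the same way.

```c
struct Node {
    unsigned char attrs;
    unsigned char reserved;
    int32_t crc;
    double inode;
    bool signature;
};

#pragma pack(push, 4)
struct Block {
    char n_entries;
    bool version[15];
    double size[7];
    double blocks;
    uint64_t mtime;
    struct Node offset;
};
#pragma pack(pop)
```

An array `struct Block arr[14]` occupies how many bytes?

1568

Node: 0..1  attrs  (1B, 1-aligned); 1..2  reserved  (1B, 1-aligned); 2..4  -- padding (2B); 4..8  crc  (4B, 4-aligned); 8..16  inode  (8B, 8-aligned); 16..17  signature  (1B, 1-aligned); 17..24  -- tail padding (7B); sizeof = 24, alignof = 8
0..1  n_entries  (1B, 1-aligned)
1..16  version  (15B, 1-aligned)
16..72  size  (56B, 4-aligned)
72..80  blocks  (8B, 4-aligned)
80..88  mtime  (8B, 4-aligned)
88..112  offset  (24B, 4-aligned)
sizeof = 112, alignof = 4
array of 14: 14 × 112 = 1568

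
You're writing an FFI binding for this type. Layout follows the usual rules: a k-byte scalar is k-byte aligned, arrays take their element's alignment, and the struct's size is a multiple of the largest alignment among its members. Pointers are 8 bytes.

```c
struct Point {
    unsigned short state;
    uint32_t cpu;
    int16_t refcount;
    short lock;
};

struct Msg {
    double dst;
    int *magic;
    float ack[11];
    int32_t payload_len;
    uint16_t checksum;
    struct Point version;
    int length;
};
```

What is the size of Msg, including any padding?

Point: state at 0 (size 2, align 2) → ends 2; pad 2 to align 4 for cpu; cpu at 4 (size 4, align 4) → ends 8; refcount at 8 (size 2, align 2) → ends 10; lock at 10 (size 2, align 2) → ends 12; total 12 bytes, alignment 4
dst at 0 (size 8, align 8) → ends 8
magic at 8 (size 8, align 8) → ends 16
ack at 16 (size 44, align 4) → ends 60
payload_len at 60 (size 4, align 4) → ends 64
checksum at 64 (size 2, align 2) → ends 66
pad 2 to align 4 for version
version at 68 (size 12, align 4) → ends 80
length at 80 (size 4, align 4) → ends 84
tail pad 4 to reach multiple of 8
total 88 bytes, alignment 8

88 bytes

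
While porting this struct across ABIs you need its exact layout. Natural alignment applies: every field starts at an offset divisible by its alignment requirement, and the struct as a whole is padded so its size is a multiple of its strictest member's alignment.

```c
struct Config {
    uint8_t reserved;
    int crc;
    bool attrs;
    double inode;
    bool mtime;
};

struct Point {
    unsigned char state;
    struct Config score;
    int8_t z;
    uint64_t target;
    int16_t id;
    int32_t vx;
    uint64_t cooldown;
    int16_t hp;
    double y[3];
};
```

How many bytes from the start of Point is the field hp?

72

Config: 0..1  reserved  (1B, 1-aligned); 1..4  -- padding (3B); 4..8  crc  (4B, 4-aligned); 8..9  attrs  (1B, 1-aligned); 9..16  -- padding (7B); 16..24  inode  (8B, 8-aligned); 24..25  mtime  (1B, 1-aligned); 25..32  -- tail padding (7B); sizeof = 32, alignof = 8
0..1  state  (1B, 1-aligned)
1..8  -- padding (7B)
8..40  score  (32B, 8-aligned)
40..41  z  (1B, 1-aligned)
41..48  -- padding (7B)
48..56  target  (8B, 8-aligned)
56..58  id  (2B, 2-aligned)
58..60  -- padding (2B)
60..64  vx  (4B, 4-aligned)
64..72  cooldown  (8B, 8-aligned)
72..74  hp  (2B, 2-aligned)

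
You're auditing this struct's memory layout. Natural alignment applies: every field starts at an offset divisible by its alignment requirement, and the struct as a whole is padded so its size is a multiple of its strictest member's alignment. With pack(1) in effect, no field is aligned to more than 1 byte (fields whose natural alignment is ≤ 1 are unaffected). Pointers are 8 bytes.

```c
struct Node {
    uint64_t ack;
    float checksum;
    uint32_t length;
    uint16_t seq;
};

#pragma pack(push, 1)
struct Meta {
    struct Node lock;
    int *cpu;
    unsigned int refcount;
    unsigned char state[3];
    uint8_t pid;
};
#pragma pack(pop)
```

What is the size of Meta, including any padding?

Node: ack at 0 (size 8, align 8) → ends 8; checksum at 8 (size 4, align 4) → ends 12; length at 12 (size 4, align 4) → ends 16; seq at 16 (size 2, align 2) → ends 18; tail pad 6 to reach multiple of 8; total 24 bytes, alignment 8
lock at 0 (size 24, align 1) → ends 24
cpu at 24 (size 8, align 1) → ends 32
refcount at 32 (size 4, align 1) → ends 36
state at 36 (size 3, align 1) → ends 39
pid at 39 (size 1, align 1) → ends 40
total 40 bytes, alignment 1

40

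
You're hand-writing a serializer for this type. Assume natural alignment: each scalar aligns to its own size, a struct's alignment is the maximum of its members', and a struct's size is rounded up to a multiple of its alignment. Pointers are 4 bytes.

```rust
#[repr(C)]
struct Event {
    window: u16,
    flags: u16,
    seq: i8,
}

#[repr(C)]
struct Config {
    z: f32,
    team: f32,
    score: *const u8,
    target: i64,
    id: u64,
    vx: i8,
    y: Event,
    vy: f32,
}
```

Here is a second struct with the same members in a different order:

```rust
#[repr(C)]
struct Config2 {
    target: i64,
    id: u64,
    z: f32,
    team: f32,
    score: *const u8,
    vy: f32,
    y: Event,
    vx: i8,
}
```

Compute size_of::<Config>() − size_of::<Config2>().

Event: window at 0 (size 2, align 2) → ends 2; flags at 2 (size 2, align 2) → ends 4; seq at 4 (size 1, align 1) → ends 5; tail pad 1 to reach multiple of 2; total 6 bytes, alignment 2
z at 0 (size 4, align 4) → ends 4
team at 4 (size 4, align 4) → ends 8
score at 8 (size 4, align 4) → ends 12
pad 4 to align 8 for target
target at 16 (size 8, align 8) → ends 24
id at 24 (size 8, align 8) → ends 32
vx at 32 (size 1, align 1) → ends 33
pad 1 to align 2 for y
y at 34 (size 6, align 2) → ends 40
vy at 40 (size 4, align 4) → ends 44
tail pad 4 to reach multiple of 8
total 48 bytes, alignment 8
— Config2 —
target at 0 (size 8, align 8) → ends 8
id at 8 (size 8, align 8) → ends 16
z at 16 (size 4, align 4) → ends 20
team at 20 (size 4, align 4) → ends 24
score at 24 (size 4, align 4) → ends 28
vy at 28 (size 4, align 4) → ends 32
y at 32 (size 6, align 2) → ends 38
vx at 38 (size 1, align 1) → ends 39
tail pad 1 to reach multiple of 8
total 40 bytes, alignment 8
48 − 40 = 8

8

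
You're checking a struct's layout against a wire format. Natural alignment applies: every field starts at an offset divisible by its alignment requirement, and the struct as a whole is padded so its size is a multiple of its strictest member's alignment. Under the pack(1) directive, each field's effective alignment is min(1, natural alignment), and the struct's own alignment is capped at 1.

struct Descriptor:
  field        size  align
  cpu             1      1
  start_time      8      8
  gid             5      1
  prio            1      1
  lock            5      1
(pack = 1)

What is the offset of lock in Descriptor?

0..1  cpu  (1B, 1-aligned)
1..9  start_time  (8B, 1-aligned)
9..14  gid  (5B, 1-aligned)
14..15  prio  (1B, 1-aligned)
15..20  lock  (5B, 1-aligned)

15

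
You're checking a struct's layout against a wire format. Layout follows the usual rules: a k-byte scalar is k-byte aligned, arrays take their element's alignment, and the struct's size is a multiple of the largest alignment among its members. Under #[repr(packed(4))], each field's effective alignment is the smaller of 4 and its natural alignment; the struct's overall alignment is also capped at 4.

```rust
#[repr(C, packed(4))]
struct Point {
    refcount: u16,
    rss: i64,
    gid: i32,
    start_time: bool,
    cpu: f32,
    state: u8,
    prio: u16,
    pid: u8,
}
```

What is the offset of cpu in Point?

refcount at 0 (size 2, align 2) → ends 2
pad 2 to align 4 for rss
rss at 4 (size 8, align 4) → ends 12
gid at 12 (size 4, align 4) → ends 16
start_time at 16 (size 1, align 1) → ends 17
pad 3 to align 4 for cpu
cpu at 20 (size 4, align 4) → ends 24

20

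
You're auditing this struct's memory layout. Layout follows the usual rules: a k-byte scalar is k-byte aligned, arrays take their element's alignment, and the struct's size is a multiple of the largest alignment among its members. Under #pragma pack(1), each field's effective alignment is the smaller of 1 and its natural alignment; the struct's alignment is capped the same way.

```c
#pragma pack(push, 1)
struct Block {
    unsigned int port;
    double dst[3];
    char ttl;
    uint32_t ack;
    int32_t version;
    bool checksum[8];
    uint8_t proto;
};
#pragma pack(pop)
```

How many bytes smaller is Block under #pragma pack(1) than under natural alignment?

natural layout:
  @0: port [4B, align 4] → 4
  +4 pad (align 8)
  @8: dst [24B, align 8] → 32
  @32: ttl [1B, align 1] → 33
  +3 pad (align 4)
  @36: ack [4B, align 4] → 40
  @40: version [4B, align 4] → 44
  @44: checksum [8B, align 1] → 52
  @52: proto [1B, align 1] → 53
  +3 tail pad (align 8)
  size 56, align 8
packed(1) layout:
  @0: port [4B, align 1] → 4
  @4: dst [24B, align 1] → 28
  @28: ttl [1B, align 1] → 29
  @29: ack [4B, align 1] → 33
  @33: version [4B, align 1] → 37
  @37: checksum [8B, align 1] → 45
  @45: proto [1B, align 1] → 46
  size 46, align 1
56 − 46 = 10

10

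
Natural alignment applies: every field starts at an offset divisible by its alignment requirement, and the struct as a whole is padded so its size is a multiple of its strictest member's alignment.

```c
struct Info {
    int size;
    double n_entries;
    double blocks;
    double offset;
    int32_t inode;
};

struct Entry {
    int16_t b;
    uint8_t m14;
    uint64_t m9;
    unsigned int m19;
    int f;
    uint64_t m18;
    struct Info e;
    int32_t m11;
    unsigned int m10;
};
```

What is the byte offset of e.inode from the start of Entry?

Info: size at 0 (size 4, align 4) → ends 4; pad 4 to align 8 for n_entries; n_entries at 8 (size 8, align 8) → ends 16; blocks at 16 (size 8, align 8) → ends 24; offset at 24 (size 8, align 8) → ends 32; inode at 32 (size 4, align 4) → ends 36; tail pad 4 to reach multiple of 8; total 40 bytes, alignment 8
b at 0 (size 2, align 2) → ends 2
m14 at 2 (size 1, align 1) → ends 3
pad 5 to align 8 for m9
m9 at 8 (size 8, align 8) → ends 16
m19 at 16 (size 4, align 4) → ends 20
f at 20 (size 4, align 4) → ends 24
m18 at 24 (size 8, align 8) → ends 32
e at 32 (size 40, align 8) → ends 72
within Info: inode at 32
32 + 32 = 64

64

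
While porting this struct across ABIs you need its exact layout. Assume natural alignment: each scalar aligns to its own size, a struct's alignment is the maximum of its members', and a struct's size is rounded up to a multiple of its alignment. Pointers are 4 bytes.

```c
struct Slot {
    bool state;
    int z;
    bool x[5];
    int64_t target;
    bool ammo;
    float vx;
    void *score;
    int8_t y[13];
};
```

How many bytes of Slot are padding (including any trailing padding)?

16

0..1  state  (1B, 1-aligned)
1..4  -- padding (3B)
4..8  z  (4B, 4-aligned)
8..13  x  (5B, 1-aligned)
13..16  -- padding (3B)
16..24  target  (8B, 8-aligned)
24..25  ammo  (1B, 1-aligned)
25..28  -- padding (3B)
28..32  vx  (4B, 4-aligned)
32..36  score  (4B, 4-aligned)
36..49  y  (13B, 1-aligned)
49..56  -- tail padding (7B)
sizeof = 56, alignof = 8
data bytes 40, size 56 → padding 16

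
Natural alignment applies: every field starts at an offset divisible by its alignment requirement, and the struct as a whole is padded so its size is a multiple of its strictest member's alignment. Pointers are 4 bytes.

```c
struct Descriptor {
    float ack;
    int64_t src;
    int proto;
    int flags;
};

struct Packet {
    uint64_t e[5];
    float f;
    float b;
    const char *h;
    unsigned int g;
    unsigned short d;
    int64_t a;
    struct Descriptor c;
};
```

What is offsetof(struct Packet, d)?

Descriptor: 0..4  ack  (4B, 4-aligned); 4..8  -- padding (4B); 8..16  src  (8B, 8-aligned); 16..20  proto  (4B, 4-aligned); 20..24  flags  (4B, 4-aligned); sizeof = 24, alignof = 8
0..40  e  (40B, 8-aligned)
40..44  f  (4B, 4-aligned)
44..48  b  (4B, 4-aligned)
48..52  h  (4B, 4-aligned)
52..56  g  (4B, 4-aligned)
56..58  d  (2B, 2-aligned)

56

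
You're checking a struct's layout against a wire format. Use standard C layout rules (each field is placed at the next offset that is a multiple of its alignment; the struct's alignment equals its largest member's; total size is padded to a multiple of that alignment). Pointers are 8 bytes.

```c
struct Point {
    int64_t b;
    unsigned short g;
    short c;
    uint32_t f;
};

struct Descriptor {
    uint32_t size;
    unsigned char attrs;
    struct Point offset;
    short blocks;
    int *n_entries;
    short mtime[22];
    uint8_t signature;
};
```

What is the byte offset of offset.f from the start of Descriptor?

20

Point: 0..8  b  (8B, 8-aligned); 8..10  g  (2B, 2-aligned); 10..12  c  (2B, 2-aligned); 12..16  f  (4B, 4-aligned); sizeof = 16, alignof = 8
0..4  size  (4B, 4-aligned)
4..5  attrs  (1B, 1-aligned)
5..8  -- padding (3B)
8..24  offset  (16B, 8-aligned)
within Point: f at 12
8 + 12 = 20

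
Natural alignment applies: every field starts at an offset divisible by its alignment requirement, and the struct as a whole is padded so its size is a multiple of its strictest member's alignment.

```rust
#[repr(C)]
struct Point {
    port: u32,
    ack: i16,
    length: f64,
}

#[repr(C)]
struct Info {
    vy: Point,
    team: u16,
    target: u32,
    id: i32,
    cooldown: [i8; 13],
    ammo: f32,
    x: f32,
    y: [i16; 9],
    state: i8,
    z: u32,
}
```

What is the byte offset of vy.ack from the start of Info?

4

Point: @0: port [4B, align 4] → 4; @4: ack [2B, align 2] → 6; +2 pad (align 8); @8: length [8B, align 8] → 16; size 16, align 8
@0: vy [16B, align 8] → 16
within Point: ack at 4
0 + 4 = 4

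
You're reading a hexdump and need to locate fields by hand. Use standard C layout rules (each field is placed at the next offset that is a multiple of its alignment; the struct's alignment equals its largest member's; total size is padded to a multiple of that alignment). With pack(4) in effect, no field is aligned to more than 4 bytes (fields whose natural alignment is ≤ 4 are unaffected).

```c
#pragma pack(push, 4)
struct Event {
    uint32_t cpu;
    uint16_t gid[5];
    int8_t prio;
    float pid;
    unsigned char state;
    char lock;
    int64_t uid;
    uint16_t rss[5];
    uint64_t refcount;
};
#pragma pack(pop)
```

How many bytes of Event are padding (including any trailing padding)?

0..4  cpu  (4B, 4-aligned)
4..14  gid  (10B, 2-aligned)
14..15  prio  (1B, 1-aligned)
15..16  -- padding (1B)
16..20  pid  (4B, 4-aligned)
20..21  state  (1B, 1-aligned)
21..22  lock  (1B, 1-aligned)
22..24  -- padding (2B)
24..32  uid  (8B, 4-aligned)
32..42  rss  (10B, 2-aligned)
42..44  -- padding (2B)
44..52  refcount  (8B, 4-aligned)
sizeof = 52, alignof = 4
data bytes 47, size 52 → padding 5

5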